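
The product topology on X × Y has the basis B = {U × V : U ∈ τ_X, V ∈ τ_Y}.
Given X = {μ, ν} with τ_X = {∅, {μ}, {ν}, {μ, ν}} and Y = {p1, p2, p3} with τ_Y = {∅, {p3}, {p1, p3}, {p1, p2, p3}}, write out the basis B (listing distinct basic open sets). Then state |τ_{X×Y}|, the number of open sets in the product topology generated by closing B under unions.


Basis B = {∅ × ∅, {μ} × {p3}, {ν} × {p3}, {μ} × {p1, p3}, {μ, ν} × {p3}, {ν} × {p1, p3}, {μ} × {p1, p2, p3}, {ν} × {p1, p2, p3}, {μ, ν} × {p1, p3}, {μ, ν} × {p1, p2, p3}}; |τ_{X×Y}| = 16.

Enumerate products U × V with U ∈ τ_X, V ∈ τ_Y (deduplicated):
  ∅ × ∅ = {} (∅)
  {μ} × {p3} = {(μ,p3)}
  {ν} × {p3} = {(ν,p3)}
  {μ} × {p1, p3} = {(μ,p1), (μ,p3)}
  {μ, ν} × {p3} = {(μ,p3), (ν,p3)}
  {ν} × {p1, p3} = {(ν,p1), (ν,p3)}
  {μ} × {p1, p2, p3} = {(μ,p1), (μ,p2), (μ,p3)}
  {ν} × {p1, p2, p3} = {(ν,p1), (ν,p2), (ν,p3)}
  {μ, ν} × {p1, p3} = {(μ,p1), (μ,p3), (ν,p1), (ν,p3)}
  {μ, ν} × {p1, p2, p3} = {(μ,p1), (μ,p2), (μ,p3), (ν,p1), (ν,p2), (ν,p3)}
These 10 distinct sets form the basis B.
Close under arbitrary unions to get τ_{X×Y}; counting gives |τ_{X×Y}| = 16.


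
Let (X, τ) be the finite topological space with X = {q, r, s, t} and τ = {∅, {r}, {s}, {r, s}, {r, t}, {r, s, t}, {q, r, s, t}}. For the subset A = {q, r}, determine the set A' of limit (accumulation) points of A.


A' = {q, t}

For each x ∈ X, list the open sets U ∈ τ with x ∈ U, then check whether U ∩ (A ∖ {x}) ≠ ∅ for every such U.
  x = q: opens ∋ x are {q, r, s, t}; each meets A ∖ {q}, so x IS a limit point.
  x = r: open {r} ∋ x has {r} ∩ (A ∖ {r}) = ∅, so x is NOT a limit point.
  x = s: open {s} ∋ x has {s} ∩ (A ∖ {s}) = ∅, so x is NOT a limit point.
  x = t: opens ∋ x are {r, t}, {r, s, t}, {q, r, s, t}; each meets A ∖ {t}, so x IS a limit point.
Collecting: A' = {q, t}.


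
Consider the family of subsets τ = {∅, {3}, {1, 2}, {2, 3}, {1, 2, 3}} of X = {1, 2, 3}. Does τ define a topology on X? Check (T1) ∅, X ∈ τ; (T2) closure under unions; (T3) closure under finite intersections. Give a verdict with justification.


τ is NOT a topology on X.

Axiom (T1): ∅ ∈ τ? Yes; X ∈ τ? Yes.
Axiom (T2/T3): check pairwise unions and intersections of members of τ.
Counterexample for (T3): {1, 2} ∩ {2, 3} = {2} ∉ τ. Therefore τ is NOT a topology.


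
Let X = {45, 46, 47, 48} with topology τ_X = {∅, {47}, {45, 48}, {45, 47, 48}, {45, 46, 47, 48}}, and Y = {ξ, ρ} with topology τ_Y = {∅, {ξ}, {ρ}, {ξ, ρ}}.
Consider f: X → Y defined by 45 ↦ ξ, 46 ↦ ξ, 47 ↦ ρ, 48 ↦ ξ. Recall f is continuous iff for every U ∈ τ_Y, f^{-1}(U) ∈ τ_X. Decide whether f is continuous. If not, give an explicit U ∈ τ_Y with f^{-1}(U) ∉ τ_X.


f is NOT continuous.

Compute f^{-1}(U) for each U ∈ τ_Y:
  U = ∅: f^{-1}(U) = ∅ ∈ τ_X ✓.
  U = {ξ}: f^{-1}(U) = {45, 46, 48} ∉ τ_X ✗.
  U = {ρ}: f^{-1}(U) = {47} ∈ τ_X ✓.
  U = {ξ, ρ}: f^{-1}(U) = {45, 46, 47, 48} ∈ τ_X ✓.
Found U = {ξ} with f^{-1}(U) = {45, 46, 48} not in τ_X. Therefore f is NOT continuous.


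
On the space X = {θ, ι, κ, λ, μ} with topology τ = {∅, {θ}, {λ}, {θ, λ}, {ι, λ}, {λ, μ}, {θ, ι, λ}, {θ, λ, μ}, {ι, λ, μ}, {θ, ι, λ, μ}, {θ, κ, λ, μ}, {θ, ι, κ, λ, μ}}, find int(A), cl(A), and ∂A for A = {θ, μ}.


int(A) = {θ}, cl(A) = {θ, κ, μ}, ∂A = {κ, μ}.

Closed sets in (X, τ) are complements of opens:
  closed(X, τ) = {∅, {ι}, {κ}, {θ, κ}, {ι, κ}, {κ, μ}, {θ, ι, κ}, {θ, κ, μ}, {ι, κ, μ}, {θ, ι, κ, μ}, {ι, κ, λ, μ}, {θ, ι, κ, λ, μ}}.
int(A) = ⋃ {U ∈ τ : U ⊆ A}. Opens contained in A: ∅, {θ}.
Taking the union of these: int(A) = {θ}.
cl(A) = ⋂ {C closed : A ⊆ C}. Closed sets containing A: {θ, κ, μ}, {θ, ι, κ, μ}, {θ, ι, κ, λ, μ}.
Intersecting these: cl(A) = {θ, κ, μ}.
∂A = cl(A) ∖ int(A) = {θ, κ, μ} ∖ {θ} = {κ, μ}.


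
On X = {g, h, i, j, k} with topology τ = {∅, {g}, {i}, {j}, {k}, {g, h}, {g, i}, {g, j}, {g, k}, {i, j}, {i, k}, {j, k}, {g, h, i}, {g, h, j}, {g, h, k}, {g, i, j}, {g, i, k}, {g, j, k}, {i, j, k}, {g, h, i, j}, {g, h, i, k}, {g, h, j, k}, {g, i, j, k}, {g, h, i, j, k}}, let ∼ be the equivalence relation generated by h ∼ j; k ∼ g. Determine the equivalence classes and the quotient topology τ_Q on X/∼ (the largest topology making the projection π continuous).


X/∼ = {[g=k], [h=j], [i]}; |τ_Q| = 6.

Equivalence classes: [g=k], [h=j], [i].
Quotient map π: X → X/∼ sends g ↦ [g=k], h ↦ [h=j], i ↦ [i], j ↦ [h=j], k ↦ [g=k].
For each subset V ⊆ X/∼, compute π^{-1}(V) ⊆ X and check whether π^{-1}(V) ∈ τ. V is open in τ_Q iff π^{-1}(V) ∈ τ.
  V = {}: π^{-1}(V) = ∅ ∈ τ ✓.
  V = {[g=k]}: π^{-1}(V) = {g, k} ∈ τ ✓.
  V = {[h=j]}: π^{-1}(V) = {h, j} ∉ τ ✗.
  V = {[g=k], [h=j]}: π^{-1}(V) = {g, h, j, k} ∈ τ ✓.
  V = {[i]}: π^{-1}(V) = {i} ∈ τ ✓.
  V = {[g=k], [i]}: π^{-1}(V) = {g, i, k} ∈ τ ✓.
  V = {[h=j], [i]}: π^{-1}(V) = {h, i, j} ∉ τ ✗.
  V = {[g=k], [h=j], [i]}: π^{-1}(V) = {g, h, i, j, k} ∈ τ ✓.
Open sets in the quotient: τ_Q = {{}, {[g=k]}, {[g=k], [h=j]}, {[i]}, {[g=k], [i]}, {[g=k], [h=j], [i]}} (6 elements).


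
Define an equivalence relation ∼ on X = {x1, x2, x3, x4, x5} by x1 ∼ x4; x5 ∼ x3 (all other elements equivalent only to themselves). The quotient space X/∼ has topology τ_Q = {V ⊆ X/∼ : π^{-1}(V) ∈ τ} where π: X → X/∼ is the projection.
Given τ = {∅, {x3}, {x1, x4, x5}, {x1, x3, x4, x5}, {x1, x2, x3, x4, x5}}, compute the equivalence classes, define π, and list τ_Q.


X/∼ = {[x1=x4], [x2], [x3=x5]}; |τ_Q| = 3.

Equivalence classes: [x1=x4], [x2], [x3=x5].
Quotient map π: X → X/∼ sends x1 ↦ [x1=x4], x2 ↦ [x2], x3 ↦ [x3=x5], x4 ↦ [x1=x4], x5 ↦ [x3=x5].
For each subset V ⊆ X/∼, compute π^{-1}(V) ⊆ X and check whether π^{-1}(V) ∈ τ. V is open in τ_Q iff π^{-1}(V) ∈ τ.
  V = {}: π^{-1}(V) = ∅ ∈ τ ✓.
  V = {[x1=x4]}: π^{-1}(V) = {x1, x4} ∉ τ ✗.
  V = {[x2]}: π^{-1}(V) = {x2} ∉ τ ✗.
  V = {[x1=x4], [x2]}: π^{-1}(V) = {x1, x2, x4} ∉ τ ✗.
  V = {[x3=x5]}: π^{-1}(V) = {x3, x5} ∉ τ ✗.
  V = {[x1=x4], [x3=x5]}: π^{-1}(V) = {x1, x3, x4, x5} ∈ τ ✓.
  V = {[x2], [x3=x5]}: π^{-1}(V) = {x2, x3, x5} ∉ τ ✗.
  V = {[x1=x4], [x2], [x3=x5]}: π^{-1}(V) = {x1, x2, x3, x4, x5} ∈ τ ✓.
Open sets in the quotient: τ_Q = {{}, {[x1=x4], [x3=x5]}, {[x1=x4], [x2], [x3=x5]}} (3 elements).


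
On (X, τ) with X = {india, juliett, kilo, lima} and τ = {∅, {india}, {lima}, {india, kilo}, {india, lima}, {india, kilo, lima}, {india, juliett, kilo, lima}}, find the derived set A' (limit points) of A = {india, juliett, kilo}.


A' = {juliett, kilo}

For each x ∈ X, list the open sets U ∈ τ with x ∈ U, then check whether U ∩ (A ∖ {x}) ≠ ∅ for every such U.
  x = india: open {india} ∋ x has {india} ∩ (A ∖ {india}) = ∅, so x is NOT a limit point.
  x = juliett: opens ∋ x are {india, juliett, kilo, lima}; each meets A ∖ {juliett}, so x IS a limit point.
  x = kilo: opens ∋ x are {india, kilo}, {india, kilo, lima}, {india, juliett, kilo, lima}; each meets A ∖ {kilo}, so x IS a limit point.
  x = lima: open {lima} ∋ x has {lima} ∩ (A ∖ {lima}) = ∅, so x is NOT a limit point.
Collecting: A' = {juliett, kilo}.


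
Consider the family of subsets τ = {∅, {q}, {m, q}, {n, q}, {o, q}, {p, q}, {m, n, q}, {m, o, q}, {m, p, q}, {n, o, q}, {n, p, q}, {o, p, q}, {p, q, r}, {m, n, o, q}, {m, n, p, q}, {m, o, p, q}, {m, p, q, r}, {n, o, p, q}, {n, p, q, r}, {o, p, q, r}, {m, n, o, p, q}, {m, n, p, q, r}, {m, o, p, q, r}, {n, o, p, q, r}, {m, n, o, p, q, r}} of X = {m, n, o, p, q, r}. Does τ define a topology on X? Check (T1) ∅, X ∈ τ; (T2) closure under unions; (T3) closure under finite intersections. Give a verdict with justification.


τ IS a topology on X.

Axiom (T1): ∅ ∈ τ? Yes; X ∈ τ? Yes.
Axiom (T2/T3): check pairwise unions and intersections of members of τ.
All pairwise intersections and unions checked — each lies in τ. Therefore τ satisfies (T1), (T2), (T3): it IS a topology on X.


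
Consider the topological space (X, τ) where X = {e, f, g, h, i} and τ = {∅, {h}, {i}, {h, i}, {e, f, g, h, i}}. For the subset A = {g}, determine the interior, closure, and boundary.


int(A) = ∅, cl(A) = {e, f, g}, ∂A = {e, f, g}.

Closed sets in (X, τ) are complements of opens:
  closed(X, τ) = {∅, {e, f, g}, {e, f, g, h}, {e, f, g, i}, {e, f, g, h, i}}.
int(A) = ⋃ {U ∈ τ : U ⊆ A}. Opens contained in A: ∅.
Taking the union of these: int(A) = ∅.
cl(A) = ⋂ {C closed : A ⊆ C}. Closed sets containing A: {e, f, g}, {e, f, g, h}, {e, f, g, i}, {e, f, g, h, i}.
Intersecting these: cl(A) = {e, f, g}.
∂A = cl(A) ∖ int(A) = {e, f, g} ∖ ∅ = {e, f, g}.


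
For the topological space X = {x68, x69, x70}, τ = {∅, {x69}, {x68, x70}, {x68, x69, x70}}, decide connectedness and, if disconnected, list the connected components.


(X, τ) is disconnected; components = [{x69}, {x68, x70}].

Find clopen sets (U ∈ τ with X ∖ U ∈ τ):
  U = ∅, X ∖ U = {x68, x69, x70} — both open, so U is clopen.
  U = {x69}, X ∖ U = {x68, x70} — both open, so U is clopen.
  U = {x68, x70}, X ∖ U = {x69} — both open, so U is clopen.
  U = {x68, x69, x70}, X ∖ U = ∅ — both open, so U is clopen.
Nontrivial clopen(s) exist: e.g. {x68, x70}. So (X, τ) is disconnected.
Compute connected components by grouping points that agree on all clopens:
  component: {x69}
  component: {x68, x70}


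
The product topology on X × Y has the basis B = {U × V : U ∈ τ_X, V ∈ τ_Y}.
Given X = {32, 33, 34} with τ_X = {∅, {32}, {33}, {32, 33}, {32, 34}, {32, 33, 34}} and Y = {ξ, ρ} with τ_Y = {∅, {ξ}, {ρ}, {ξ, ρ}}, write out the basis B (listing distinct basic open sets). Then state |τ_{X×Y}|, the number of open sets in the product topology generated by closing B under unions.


Basis B = {∅ × ∅, {32} × {ξ}, {32} × {ρ}, {33} × {ξ}, {33} × {ρ}, {32} × {ξ, ρ}, {32, 33} × {ξ}, {32, 34} × {ξ}, {32, 33} × {ρ}, {32, 34} × {ρ}, {33} × {ξ, ρ}, {32, 33, 34} × {ξ}, {32, 33, 34} × {ρ}, {32, 33} × {ξ, ρ}, {32, 34} × {ξ, ρ}, {32, 33, 34} × {ξ, ρ}}; |τ_{X×Y}| = 36.

Enumerate products U × V with U ∈ τ_X, V ∈ τ_Y (deduplicated):
  ∅ × ∅ = {} (∅)
  {32} × {ξ} = {(32,ξ)}
  {32} × {ρ} = {(32,ρ)}
  {33} × {ξ} = {(33,ξ)}
  {33} × {ρ} = {(33,ρ)}
  {32} × {ξ, ρ} = {(32,ξ), (32,ρ)}
  {32, 33} × {ξ} = {(32,ξ), (33,ξ)}
  {32, 34} × {ξ} = {(32,ξ), (34,ξ)}
  {32, 33} × {ρ} = {(32,ρ), (33,ρ)}
  {32, 34} × {ρ} = {(32,ρ), (34,ρ)}
  {33} × {ξ, ρ} = {(33,ξ), (33,ρ)}
  {32, 33, 34} × {ξ} = {(32,ξ), (33,ξ), (34,ξ)}
  {32, 33, 34} × {ρ} = {(32,ρ), (33,ρ), (34,ρ)}
  {32, 33} × {ξ, ρ} = {(32,ξ), (32,ρ), (33,ξ), (33,ρ)}
  {32, 34} × {ξ, ρ} = {(32,ξ), (32,ρ), (34,ξ), (34,ρ)}
  {32, 33, 34} × {ξ, ρ} = {(32,ξ), (32,ρ), (33,ξ), (33,ρ), (34,ξ), (34,ρ)}
These 16 distinct sets form the basis B.
Close under arbitrary unions to get τ_{X×Y}; counting gives |τ_{X×Y}| = 36.


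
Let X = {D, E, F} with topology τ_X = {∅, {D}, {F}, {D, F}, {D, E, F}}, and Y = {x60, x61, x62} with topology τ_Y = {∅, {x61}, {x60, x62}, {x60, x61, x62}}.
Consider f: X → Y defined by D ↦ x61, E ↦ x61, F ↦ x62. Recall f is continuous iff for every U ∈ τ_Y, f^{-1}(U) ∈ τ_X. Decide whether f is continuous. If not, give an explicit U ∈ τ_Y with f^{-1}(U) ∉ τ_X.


f is NOT continuous.

Compute f^{-1}(U) for each U ∈ τ_Y:
  U = ∅: f^{-1}(U) = ∅ ∈ τ_X ✓.
  U = {x61}: f^{-1}(U) = {D, E} ∉ τ_X ✗.
  U = {x60, x62}: f^{-1}(U) = {F} ∈ τ_X ✓.
  U = {x60, x61, x62}: f^{-1}(U) = {D, E, F} ∈ τ_X ✓.
Found U = {x61} with f^{-1}(U) = {D, E} not in τ_X. Therefore f is NOT continuous.


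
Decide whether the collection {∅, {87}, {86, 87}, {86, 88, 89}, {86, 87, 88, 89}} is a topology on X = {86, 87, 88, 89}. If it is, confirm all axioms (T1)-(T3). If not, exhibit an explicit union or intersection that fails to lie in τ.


τ is NOT a topology on X.

Axiom (T1): ∅ ∈ τ? Yes; X ∈ τ? Yes.
Axiom (T2/T3): check pairwise unions and intersections of members of τ.
Counterexample for (T3): {86, 87} ∩ {86, 88, 89} = {86} ∉ τ. Therefore τ is NOT a topology.


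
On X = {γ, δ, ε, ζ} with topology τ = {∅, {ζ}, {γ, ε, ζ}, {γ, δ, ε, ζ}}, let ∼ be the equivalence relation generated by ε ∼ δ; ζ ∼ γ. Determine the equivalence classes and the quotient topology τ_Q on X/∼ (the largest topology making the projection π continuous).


X/∼ = {[γ=ζ], [δ=ε]}; |τ_Q| = 2.

Equivalence classes: [γ=ζ], [δ=ε].
Quotient map π: X → X/∼ sends γ ↦ [γ=ζ], δ ↦ [δ=ε], ε ↦ [δ=ε], ζ ↦ [γ=ζ].
For each subset V ⊆ X/∼, compute π^{-1}(V) ⊆ X and check whether π^{-1}(V) ∈ τ. V is open in τ_Q iff π^{-1}(V) ∈ τ.
  V = {}: π^{-1}(V) = ∅ ∈ τ ✓.
  V = {[γ=ζ]}: π^{-1}(V) = {γ, ζ} ∉ τ ✗.
  V = {[δ=ε]}: π^{-1}(V) = {δ, ε} ∉ τ ✗.
  V = {[γ=ζ], [δ=ε]}: π^{-1}(V) = {γ, δ, ε, ζ} ∈ τ ✓.
Open sets in the quotient: τ_Q = {{}, {[γ=ζ], [δ=ε]}} (2 elements).


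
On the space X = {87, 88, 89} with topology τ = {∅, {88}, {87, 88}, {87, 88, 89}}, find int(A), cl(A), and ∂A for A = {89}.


int(A) = ∅, cl(A) = {89}, ∂A = {89}.

Closed sets in (X, τ) are complements of opens:
  closed(X, τ) = {∅, {89}, {87, 89}, {87, 88, 89}}.
int(A) = ⋃ {U ∈ τ : U ⊆ A}. Opens contained in A: ∅.
Taking the union of these: int(A) = ∅.
cl(A) = ⋂ {C closed : A ⊆ C}. Closed sets containing A: {89}, {87, 89}, {87, 88, 89}.
Intersecting these: cl(A) = {89}.
∂A = cl(A) ∖ int(A) = {89} ∖ ∅ = {89}.


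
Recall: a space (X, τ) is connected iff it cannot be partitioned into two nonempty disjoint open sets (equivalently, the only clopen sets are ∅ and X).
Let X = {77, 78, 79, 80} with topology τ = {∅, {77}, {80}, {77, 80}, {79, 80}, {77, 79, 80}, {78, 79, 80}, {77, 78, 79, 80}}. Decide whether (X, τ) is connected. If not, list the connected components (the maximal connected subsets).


(X, τ) is disconnected; components = [{77}, {78, 79, 80}].

Find clopen sets (U ∈ τ with X ∖ U ∈ τ):
  U = ∅, X ∖ U = {77, 78, 79, 80} — both open, so U is clopen.
  U = {77}, X ∖ U = {78, 79, 80} — both open, so U is clopen.
  U = {78, 79, 80}, X ∖ U = {77} — both open, so U is clopen.
  U = {77, 78, 79, 80}, X ∖ U = ∅ — both open, so U is clopen.
Nontrivial clopen(s) exist: e.g. {78, 79, 80}. So (X, τ) is disconnected.
Compute connected components by grouping points that agree on all clopens:
  component: {77}
  component: {78, 79, 80}


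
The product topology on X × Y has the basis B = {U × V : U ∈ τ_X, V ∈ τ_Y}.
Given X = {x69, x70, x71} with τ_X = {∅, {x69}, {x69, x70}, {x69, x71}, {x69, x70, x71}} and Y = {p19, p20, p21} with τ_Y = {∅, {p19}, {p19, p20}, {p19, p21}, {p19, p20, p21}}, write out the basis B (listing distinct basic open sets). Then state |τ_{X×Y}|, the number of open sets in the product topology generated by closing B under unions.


Basis B = {∅ × ∅, {x69} × {p19}, {x69} × {p19, p20}, {x69} × {p19, p21}, {x69, x70} × {p19}, {x69, x71} × {p19}, {x69} × {p19, p20, p21}, {x69, x70, x71} × {p19}, {x69, x70} × {p19, p20}, {x69, x71} × {p19, p20}, {x69, x70} × {p19, p21}, {x69, x71} × {p19, p21}, {x69, x70} × {p19, p20, p21}, {x69, x71} × {p19, p20, p21}, {x69, x70, x71} × {p19, p20}, {x69, x70, x71} × {p19, p21}, {x69, x70, x71} × {p19, p20, p21}}; |τ_{X×Y}| = 48.

Enumerate products U × V with U ∈ τ_X, V ∈ τ_Y (deduplicated):
  ∅ × ∅ = {} (∅)
  {x69} × {p19} = {(x69,p19)}
  {x69} × {p19, p20} = {(x69,p19), (x69,p20)}
  {x69} × {p19, p21} = {(x69,p19), (x69,p21)}
  {x69, x70} × {p19} = {(x69,p19), (x70,p19)}
  {x69, x71} × {p19} = {(x69,p19), (x71,p19)}
  {x69} × {p19, p20, p21} = {(x69,p19), (x69,p20), (x69,p21)}
  {x69, x70, x71} × {p19} = {(x69,p19), (x70,p19), (x71,p19)}
  {x69, x70} × {p19, p20} = {(x69,p19), (x69,p20), (x70,p19), (x70,p20)}
  {x69, x71} × {p19, p20} = {(x69,p19), (x69,p20), (x71,p19), (x71,p20)}
  {x69, x70} × {p19, p21} = {(x69,p19), (x69,p21), (x70,p19), (x70,p21)}
  {x69, x71} × {p19, p21} = {(x69,p19), (x69,p21), (x71,p19), (x71,p21)}
  {x69, x70} × {p19, p20, p21} = {(x69,p19), (x69,p20), (x69,p21), (x70,p19), (x70,p20), (x70,p21)}
  {x69, x71} × {p19, p20, p21} = {(x69,p19), (x69,p20), (x69,p21), (x71,p19), (x71,p20), (x71,p21)}
  {x69, x70, x71} × {p19, p20} = {(x69,p19), (x69,p20), (x70,p19), (x70,p20), (x71,p19), (x71,p20)}
  {x69, x70, x71} × {p19, p21} = {(x69,p19), (x69,p21), (x70,p19), (x70,p21), (x71,p19), (x71,p21)}
  {x69, x70, x71} × {p19, p20, p21} = {(x69,p19), (x69,p20), (x69,p21), (x70,p19), (x70,p20), (x70,p21), (x71,p19), (x71,p20), (x71,p21)}
These 17 distinct sets form the basis B.
Close under arbitrary unions to get τ_{X×Y}; counting gives |τ_{X×Y}| = 48.


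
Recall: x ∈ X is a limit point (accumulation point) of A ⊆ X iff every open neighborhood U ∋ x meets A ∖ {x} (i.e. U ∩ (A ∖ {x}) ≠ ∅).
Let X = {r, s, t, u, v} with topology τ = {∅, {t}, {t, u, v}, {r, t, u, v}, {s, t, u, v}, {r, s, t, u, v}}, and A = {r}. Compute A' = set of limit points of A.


A' = ∅

For each x ∈ X, list the open sets U ∈ τ with x ∈ U, then check whether U ∩ (A ∖ {x}) ≠ ∅ for every such U.
  x = r: open {r, t, u, v} ∋ x has {r, t, u, v} ∩ (A ∖ {r}) = ∅, so x is NOT a limit point.
  x = s: open {s, t, u, v} ∋ x has {s, t, u, v} ∩ (A ∖ {s}) = ∅, so x is NOT a limit point.
  x = t: open {t} ∋ x has {t} ∩ (A ∖ {t}) = ∅, so x is NOT a limit point.
  x = u: open {t, u, v} ∋ x has {t, u, v} ∩ (A ∖ {u}) = ∅, so x is NOT a limit point.
  x = v: open {t, u, v} ∋ x has {t, u, v} ∩ (A ∖ {v}) = ∅, so x is NOT a limit point.
Collecting: A' = ∅.


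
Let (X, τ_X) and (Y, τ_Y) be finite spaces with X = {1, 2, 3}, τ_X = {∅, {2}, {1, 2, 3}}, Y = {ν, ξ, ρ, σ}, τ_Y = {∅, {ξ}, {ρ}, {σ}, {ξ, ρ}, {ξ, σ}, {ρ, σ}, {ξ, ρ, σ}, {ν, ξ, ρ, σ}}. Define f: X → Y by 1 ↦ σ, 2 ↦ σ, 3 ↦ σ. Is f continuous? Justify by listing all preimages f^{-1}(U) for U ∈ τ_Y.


f IS continuous.

Compute f^{-1}(U) for each U ∈ τ_Y:
  U = ∅: f^{-1}(U) = ∅ ∈ τ_X ✓.
  U = {ξ}: f^{-1}(U) = ∅ ∈ τ_X ✓.
  U = {ρ}: f^{-1}(U) = ∅ ∈ τ_X ✓.
  U = {σ}: f^{-1}(U) = {1, 2, 3} ∈ τ_X ✓.
  U = {ξ, ρ}: f^{-1}(U) = ∅ ∈ τ_X ✓.
  U = {ξ, σ}: f^{-1}(U) = {1, 2, 3} ∈ τ_X ✓.
  U = {ρ, σ}: f^{-1}(U) = {1, 2, 3} ∈ τ_X ✓.
  U = {ξ, ρ, σ}: f^{-1}(U) = {1, 2, 3} ∈ τ_X ✓.
  U = {ν, ξ, ρ, σ}: f^{-1}(U) = {1, 2, 3} ∈ τ_X ✓.
Every preimage lies in τ_X, so f IS continuous.


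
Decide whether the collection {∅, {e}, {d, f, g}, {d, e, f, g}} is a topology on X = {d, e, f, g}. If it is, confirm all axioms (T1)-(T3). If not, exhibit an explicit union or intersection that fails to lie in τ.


τ IS a topology on X.

Axiom (T1): ∅ ∈ τ? Yes; X ∈ τ? Yes.
Axiom (T2/T3): check pairwise unions and intersections of members of τ.
All pairwise intersections and unions checked — each lies in τ. Therefore τ satisfies (T1), (T2), (T3): it IS a topology on X.


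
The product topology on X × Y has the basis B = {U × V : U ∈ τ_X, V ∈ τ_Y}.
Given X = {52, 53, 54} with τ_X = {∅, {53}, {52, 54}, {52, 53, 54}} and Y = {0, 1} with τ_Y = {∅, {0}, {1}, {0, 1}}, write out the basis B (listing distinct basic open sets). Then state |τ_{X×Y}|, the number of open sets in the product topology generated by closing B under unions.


Basis B = {∅ × ∅, {53} × {0}, {53} × {1}, {52, 54} × {0}, {52, 54} × {1}, {53} × {0, 1}, {52, 53, 54} × {0}, {52, 53, 54} × {1}, {52, 54} × {0, 1}, {52, 53, 54} × {0, 1}}; |τ_{X×Y}| = 16.

Enumerate products U × V with U ∈ τ_X, V ∈ τ_Y (deduplicated):
  ∅ × ∅ = {} (∅)
  {53} × {0} = {(53,0)}
  {53} × {1} = {(53,1)}
  {52, 54} × {0} = {(52,0), (54,0)}
  {52, 54} × {1} = {(52,1), (54,1)}
  {53} × {0, 1} = {(53,0), (53,1)}
  {52, 53, 54} × {0} = {(52,0), (53,0), (54,0)}
  {52, 53, 54} × {1} = {(52,1), (53,1), (54,1)}
  {52, 54} × {0, 1} = {(52,0), (52,1), (54,0), (54,1)}
  {52, 53, 54} × {0, 1} = {(52,0), (52,1), (53,0), (53,1), (54,0), (54,1)}
These 10 distinct sets form the basis B.
Close under arbitrary unions to get τ_{X×Y}; counting gives |τ_{X×Y}| = 16.


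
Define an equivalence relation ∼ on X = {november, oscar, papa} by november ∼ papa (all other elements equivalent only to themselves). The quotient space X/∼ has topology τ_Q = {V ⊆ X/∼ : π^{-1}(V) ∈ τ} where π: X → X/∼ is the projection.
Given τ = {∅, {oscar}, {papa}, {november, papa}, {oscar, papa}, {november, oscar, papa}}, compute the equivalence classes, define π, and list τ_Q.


X/∼ = {[november=papa], [oscar]}; |τ_Q| = 4.

Equivalence classes: [november=papa], [oscar].
Quotient map π: X → X/∼ sends november ↦ [november=papa], oscar ↦ [oscar], papa ↦ [november=papa].
For each subset V ⊆ X/∼, compute π^{-1}(V) ⊆ X and check whether π^{-1}(V) ∈ τ. V is open in τ_Q iff π^{-1}(V) ∈ τ.
  V = {}: π^{-1}(V) = ∅ ∈ τ ✓.
  V = {[november=papa]}: π^{-1}(V) = {november, papa} ∈ τ ✓.
  V = {[oscar]}: π^{-1}(V) = {oscar} ∈ τ ✓.
  V = {[november=papa], [oscar]}: π^{-1}(V) = {november, oscar, papa} ∈ τ ✓.
Open sets in the quotient: τ_Q = {{}, {[november=papa]}, {[oscar]}, {[november=papa], [oscar]}} (4 elements).


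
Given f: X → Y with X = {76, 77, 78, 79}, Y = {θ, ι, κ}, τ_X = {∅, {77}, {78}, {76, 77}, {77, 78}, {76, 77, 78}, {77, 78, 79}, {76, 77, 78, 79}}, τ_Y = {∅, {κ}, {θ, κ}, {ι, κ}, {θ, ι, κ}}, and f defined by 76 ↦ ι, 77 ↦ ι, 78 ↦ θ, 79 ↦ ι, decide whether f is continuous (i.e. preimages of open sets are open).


f is NOT continuous.

Compute f^{-1}(U) for each U ∈ τ_Y:
  U = ∅: f^{-1}(U) = ∅ ∈ τ_X ✓.
  U = {κ}: f^{-1}(U) = ∅ ∈ τ_X ✓.
  U = {θ, κ}: f^{-1}(U) = {78} ∈ τ_X ✓.
  U = {ι, κ}: f^{-1}(U) = {76, 77, 79} ∉ τ_X ✗.
  U = {θ, ι, κ}: f^{-1}(U) = {76, 77, 78, 79} ∈ τ_X ✓.
Found U = {ι, κ} with f^{-1}(U) = {76, 77, 79} not in τ_X. Therefore f is NOT continuous.


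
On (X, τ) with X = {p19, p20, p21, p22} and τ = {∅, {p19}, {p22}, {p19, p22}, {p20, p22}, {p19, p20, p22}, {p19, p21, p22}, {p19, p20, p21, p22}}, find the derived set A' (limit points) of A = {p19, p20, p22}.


A' = {p20, p21}

For each x ∈ X, list the open sets U ∈ τ with x ∈ U, then check whether U ∩ (A ∖ {x}) ≠ ∅ for every such U.
  x = p19: open {p19} ∋ x has {p19} ∩ (A ∖ {p19}) = ∅, so x is NOT a limit point.
  x = p20: opens ∋ x are {p20, p22}, {p19, p20, p22}, {p19, p20, p21, p22}; each meets A ∖ {p20}, so x IS a limit point.
  x = p21: opens ∋ x are {p19, p21, p22}, {p19, p20, p21, p22}; each meets A ∖ {p21}, so x IS a limit point.
  x = p22: open {p22} ∋ x has {p22} ∩ (A ∖ {p22}) = ∅, so x is NOT a limit point.
Collecting: A' = {p20, p21}.


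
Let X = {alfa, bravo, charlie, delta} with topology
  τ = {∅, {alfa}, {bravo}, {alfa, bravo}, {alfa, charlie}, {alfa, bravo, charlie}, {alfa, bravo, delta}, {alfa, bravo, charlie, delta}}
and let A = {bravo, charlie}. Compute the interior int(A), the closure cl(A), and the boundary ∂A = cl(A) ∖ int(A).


int(A) = {bravo}, cl(A) = {bravo, charlie, delta}, ∂A = {charlie, delta}.

Closed sets in (X, τ) are complements of opens:
  closed(X, τ) = {∅, {charlie}, {delta}, {bravo, delta}, {charlie, delta}, {alfa, charlie, delta}, {bravo, charlie, delta}, {alfa, bravo, charlie, delta}}.
int(A) = ⋃ {U ∈ τ : U ⊆ A}. Opens contained in A: ∅, {bravo}.
Taking the union of these: int(A) = {bravo}.
cl(A) = ⋂ {C closed : A ⊆ C}. Closed sets containing A: {bravo, charlie, delta}, {alfa, bravo, charlie, delta}.
Intersecting these: cl(A) = {bravo, charlie, delta}.
∂A = cl(A) ∖ int(A) = {bravo, charlie, delta} ∖ {bravo} = {charlie, delta}.


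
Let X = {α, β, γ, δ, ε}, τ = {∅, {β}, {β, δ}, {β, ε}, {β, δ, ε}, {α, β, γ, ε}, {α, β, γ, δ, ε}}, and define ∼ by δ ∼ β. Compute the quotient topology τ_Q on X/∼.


X/∼ = {[α], [β=δ], [γ], [ε]}; |τ_Q| = 4.

Equivalence classes: [α], [β=δ], [γ], [ε].
Quotient map π: X → X/∼ sends α ↦ [α], β ↦ [β=δ], γ ↦ [γ], δ ↦ [β=δ], ε ↦ [ε].
For each subset V ⊆ X/∼, compute π^{-1}(V) ⊆ X and check whether π^{-1}(V) ∈ τ. V is open in τ_Q iff π^{-1}(V) ∈ τ.
  V = {}: π^{-1}(V) = ∅ ∈ τ ✓.
  V = {[α]}: π^{-1}(V) = {α} ∉ τ ✗.
  V = {[β=δ]}: π^{-1}(V) = {β, δ} ∈ τ ✓.
  V = {[α], [β=δ]}: π^{-1}(V) = {α, β, δ} ∉ τ ✗.
  V = {[γ]}: π^{-1}(V) = {γ} ∉ τ ✗.
  V = {[α], [γ]}: π^{-1}(V) = {α, γ} ∉ τ ✗.
  V = {[β=δ], [γ]}: π^{-1}(V) = {β, γ, δ} ∉ τ ✗.
  V = {[α], [β=δ], [γ]}: π^{-1}(V) = {α, β, γ, δ} ∉ τ ✗.
  V = {[ε]}: π^{-1}(V) = {ε} ∉ τ ✗.
  V = {[α], [ε]}: π^{-1}(V) = {α, ε} ∉ τ ✗.
  V = {[β=δ], [ε]}: π^{-1}(V) = {β, δ, ε} ∈ τ ✓.
  V = {[α], [β=δ], [ε]}: π^{-1}(V) = {α, β, δ, ε} ∉ τ ✗.
  V = {[γ], [ε]}: π^{-1}(V) = {γ, ε} ∉ τ ✗.
  V = {[α], [γ], [ε]}: π^{-1}(V) = {α, γ, ε} ∉ τ ✗.
  V = {[β=δ], [γ], [ε]}: π^{-1}(V) = {β, γ, δ, ε} ∉ τ ✗.
  V = {[α], [β=δ], [γ], [ε]}: π^{-1}(V) = {α, β, γ, δ, ε} ∈ τ ✓.
Open sets in the quotient: τ_Q = {{}, {[β=δ]}, {[β=δ], [ε]}, {[α], [β=δ], [γ], [ε]}} (4 elements).


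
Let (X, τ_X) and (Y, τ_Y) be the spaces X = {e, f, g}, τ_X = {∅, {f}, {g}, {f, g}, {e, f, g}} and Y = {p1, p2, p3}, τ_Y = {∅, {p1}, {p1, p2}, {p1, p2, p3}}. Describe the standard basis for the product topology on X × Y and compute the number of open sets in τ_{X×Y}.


Basis B = {∅ × ∅, {f} × {p1}, {g} × {p1}, {f} × {p1, p2}, {f, g} × {p1}, {g} × {p1, p2}, {e, f, g} × {p1}, {f} × {p1, p2, p3}, {g} × {p1, p2, p3}, {f, g} × {p1, p2}, {e, f, g} × {p1, p2}, {f, g} × {p1, p2, p3}, {e, f, g} × {p1, p2, p3}}; |τ_{X×Y}| = 30.

Enumerate products U × V with U ∈ τ_X, V ∈ τ_Y (deduplicated):
  ∅ × ∅ = {} (∅)
  {f} × {p1} = {(f,p1)}
  {g} × {p1} = {(g,p1)}
  {f} × {p1, p2} = {(f,p1), (f,p2)}
  {f, g} × {p1} = {(f,p1), (g,p1)}
  {g} × {p1, p2} = {(g,p1), (g,p2)}
  {e, f, g} × {p1} = {(e,p1), (f,p1), (g,p1)}
  {f} × {p1, p2, p3} = {(f,p1), (f,p2), (f,p3)}
  {g} × {p1, p2, p3} = {(g,p1), (g,p2), (g,p3)}
  {f, g} × {p1, p2} = {(f,p1), (f,p2), (g,p1), (g,p2)}
  {e, f, g} × {p1, p2} = {(e,p1), (e,p2), (f,p1), (f,p2), (g,p1), (g,p2)}
  {f, g} × {p1, p2, p3} = {(f,p1), (f,p2), (f,p3), (g,p1), (g,p2), (g,p3)}
  {e, f, g} × {p1, p2, p3} = {(e,p1), (e,p2), (e,p3), (f,p1), (f,p2), (f,p3), (g,p1), (g,p2), (g,p3)}
These 13 distinct sets form the basis B.
Close under arbitrary unions to get τ_{X×Y}; counting gives |τ_{X×Y}| = 30.


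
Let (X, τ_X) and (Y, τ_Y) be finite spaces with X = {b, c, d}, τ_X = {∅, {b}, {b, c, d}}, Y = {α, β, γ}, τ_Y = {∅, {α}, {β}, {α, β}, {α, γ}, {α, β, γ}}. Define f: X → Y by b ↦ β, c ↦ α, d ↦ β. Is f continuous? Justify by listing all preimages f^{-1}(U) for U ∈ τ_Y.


f is NOT continuous.

Compute f^{-1}(U) for each U ∈ τ_Y:
  U = ∅: f^{-1}(U) = ∅ ∈ τ_X ✓.
  U = {α}: f^{-1}(U) = {c} ∉ τ_X ✗.
  U = {β}: f^{-1}(U) = {b, d} ∉ τ_X ✗.
  U = {α, β}: f^{-1}(U) = {b, c, d} ∈ τ_X ✓.
  U = {α, γ}: f^{-1}(U) = {c} ∉ τ_X ✗.
  U = {α, β, γ}: f^{-1}(U) = {b, c, d} ∈ τ_X ✓.
Found U = {α} with f^{-1}(U) = {c} not in τ_X. Therefore f is NOT continuous.


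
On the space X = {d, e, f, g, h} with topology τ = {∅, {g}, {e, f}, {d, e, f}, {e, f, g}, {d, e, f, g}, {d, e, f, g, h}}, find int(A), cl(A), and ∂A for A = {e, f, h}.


int(A) = {e, f}, cl(A) = {d, e, f, h}, ∂A = {d, h}.

Closed sets in (X, τ) are complements of opens:
  closed(X, τ) = {∅, {h}, {d, h}, {g, h}, {d, g, h}, {d, e, f, h}, {d, e, f, g, h}}.
int(A) = ⋃ {U ∈ τ : U ⊆ A}. Opens contained in A: ∅, {e, f}.
Taking the union of these: int(A) = {e, f}.
cl(A) = ⋂ {C closed : A ⊆ C}. Closed sets containing A: {d, e, f, h}, {d, e, f, g, h}.
Intersecting these: cl(A) = {d, e, f, h}.
∂A = cl(A) ∖ int(A) = {d, e, f, h} ∖ {e, f} = {d, h}.


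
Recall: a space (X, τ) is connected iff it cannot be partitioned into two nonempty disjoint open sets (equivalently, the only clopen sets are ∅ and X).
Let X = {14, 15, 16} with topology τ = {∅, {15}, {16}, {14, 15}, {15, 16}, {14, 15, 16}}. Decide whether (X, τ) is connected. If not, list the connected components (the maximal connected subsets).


(X, τ) is disconnected; components = [{16}, {14, 15}].

Find clopen sets (U ∈ τ with X ∖ U ∈ τ):
  U = ∅, X ∖ U = {14, 15, 16} — both open, so U is clopen.
  U = {16}, X ∖ U = {14, 15} — both open, so U is clopen.
  U = {14, 15}, X ∖ U = {16} — both open, so U is clopen.
  U = {14, 15, 16}, X ∖ U = ∅ — both open, so U is clopen.
Nontrivial clopen(s) exist: e.g. {14, 15}. So (X, τ) is disconnected.
Compute connected components by grouping points that agree on all clopens:
  component: {16}
  component: {14, 15}


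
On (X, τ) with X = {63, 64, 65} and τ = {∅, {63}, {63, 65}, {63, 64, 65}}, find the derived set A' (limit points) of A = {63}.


A' = {64, 65}

For each x ∈ X, list the open sets U ∈ τ with x ∈ U, then check whether U ∩ (A ∖ {x}) ≠ ∅ for every such U.
  x = 63: open {63} ∋ x has {63} ∩ (A ∖ {63}) = ∅, so x is NOT a limit point.
  x = 64: opens ∋ x are {63, 64, 65}; each meets A ∖ {64}, so x IS a limit point.
  x = 65: opens ∋ x are {63, 65}, {63, 64, 65}; each meets A ∖ {65}, so x IS a limit point.
Collecting: A' = {64, 65}.


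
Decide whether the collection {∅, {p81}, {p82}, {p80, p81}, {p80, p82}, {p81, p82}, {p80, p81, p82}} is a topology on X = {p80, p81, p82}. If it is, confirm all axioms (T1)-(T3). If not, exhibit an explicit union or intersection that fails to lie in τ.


τ is NOT a topology on X.

Axiom (T1): ∅ ∈ τ? Yes; X ∈ τ? Yes.
Axiom (T2/T3): check pairwise unions and intersections of members of τ.
Counterexample for (T3): {p80, p81} ∩ {p80, p82} = {p80} ∉ τ. Therefore τ is NOT a topology.


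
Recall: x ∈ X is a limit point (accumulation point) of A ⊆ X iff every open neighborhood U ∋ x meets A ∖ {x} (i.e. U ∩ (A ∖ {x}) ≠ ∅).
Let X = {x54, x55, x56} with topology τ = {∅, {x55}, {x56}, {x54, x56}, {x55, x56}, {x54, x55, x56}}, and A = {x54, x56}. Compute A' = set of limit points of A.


A' = {x54}

For each x ∈ X, list the open sets U ∈ τ with x ∈ U, then check whether U ∩ (A ∖ {x}) ≠ ∅ for every such U.
  x = x54: opens ∋ x are {x54, x56}, {x54, x55, x56}; each meets A ∖ {x54}, so x IS a limit point.
  x = x55: open {x55} ∋ x has {x55} ∩ (A ∖ {x55}) = ∅, so x is NOT a limit point.
  x = x56: open {x56} ∋ x has {x56} ∩ (A ∖ {x56}) = ∅, so x is NOT a limit point.
Collecting: A' = {x54}.


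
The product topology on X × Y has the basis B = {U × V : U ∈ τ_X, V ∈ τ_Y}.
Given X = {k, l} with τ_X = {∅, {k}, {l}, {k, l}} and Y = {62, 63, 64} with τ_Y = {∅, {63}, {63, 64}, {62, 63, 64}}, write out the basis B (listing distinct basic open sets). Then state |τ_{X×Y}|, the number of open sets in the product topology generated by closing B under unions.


Basis B = {∅ × ∅, {k} × {63}, {l} × {63}, {k} × {63, 64}, {k, l} × {63}, {l} × {63, 64}, {k} × {62, 63, 64}, {l} × {62, 63, 64}, {k, l} × {63, 64}, {k, l} × {62, 63, 64}}; |τ_{X×Y}| = 16.

Enumerate products U × V with U ∈ τ_X, V ∈ τ_Y (deduplicated):
  ∅ × ∅ = {} (∅)
  {k} × {63} = {(k,63)}
  {l} × {63} = {(l,63)}
  {k} × {63, 64} = {(k,63), (k,64)}
  {k, l} × {63} = {(k,63), (l,63)}
  {l} × {63, 64} = {(l,63), (l,64)}
  {k} × {62, 63, 64} = {(k,62), (k,63), (k,64)}
  {l} × {62, 63, 64} = {(l,62), (l,63), (l,64)}
  {k, l} × {63, 64} = {(k,63), (k,64), (l,63), (l,64)}
  {k, l} × {62, 63, 64} = {(k,62), (k,63), (k,64), (l,62), (l,63), (l,64)}
These 10 distinct sets form the basis B.
Close under arbitrary unions to get τ_{X×Y}; counting gives |τ_{X×Y}| = 16.


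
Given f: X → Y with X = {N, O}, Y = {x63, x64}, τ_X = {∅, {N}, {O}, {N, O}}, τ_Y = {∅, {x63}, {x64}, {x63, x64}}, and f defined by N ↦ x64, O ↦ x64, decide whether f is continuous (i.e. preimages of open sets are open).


f IS continuous.

Compute f^{-1}(U) for each U ∈ τ_Y:
  U = ∅: f^{-1}(U) = ∅ ∈ τ_X ✓.
  U = {x63}: f^{-1}(U) = ∅ ∈ τ_X ✓.
  U = {x64}: f^{-1}(U) = {N, O} ∈ τ_X ✓.
  U = {x63, x64}: f^{-1}(U) = {N, O} ∈ τ_X ✓.
Every preimage lies in τ_X, so f IS continuous.


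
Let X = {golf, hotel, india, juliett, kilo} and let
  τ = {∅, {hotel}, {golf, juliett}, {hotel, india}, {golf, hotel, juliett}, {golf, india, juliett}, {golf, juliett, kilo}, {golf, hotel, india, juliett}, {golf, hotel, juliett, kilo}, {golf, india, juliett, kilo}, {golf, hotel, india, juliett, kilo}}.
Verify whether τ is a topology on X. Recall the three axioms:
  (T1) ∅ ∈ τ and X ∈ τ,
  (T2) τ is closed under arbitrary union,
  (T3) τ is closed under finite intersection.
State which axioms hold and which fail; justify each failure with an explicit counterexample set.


τ is NOT a topology on X.

Axiom (T1): ∅ ∈ τ? Yes; X ∈ τ? Yes.
Axiom (T2/T3): check pairwise unions and intersections of members of τ.
Counterexample for (T3): {hotel, india} ∩ {golf, india, juliett} = {india} ∉ τ. Therefore τ is NOT a topology.


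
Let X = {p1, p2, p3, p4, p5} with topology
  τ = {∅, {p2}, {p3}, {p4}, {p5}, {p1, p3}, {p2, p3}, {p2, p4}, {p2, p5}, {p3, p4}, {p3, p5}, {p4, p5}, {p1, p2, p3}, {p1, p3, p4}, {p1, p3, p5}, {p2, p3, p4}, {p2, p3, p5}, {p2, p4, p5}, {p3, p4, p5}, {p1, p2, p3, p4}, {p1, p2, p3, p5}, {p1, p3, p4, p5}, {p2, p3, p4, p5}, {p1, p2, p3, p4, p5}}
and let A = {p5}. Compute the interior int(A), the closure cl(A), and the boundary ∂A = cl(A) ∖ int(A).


int(A) = {p5}, cl(A) = {p5}, ∂A = ∅.

Closed sets in (X, τ) are complements of opens:
  closed(X, τ) = {∅, {p1}, {p2}, {p4}, {p5}, {p1, p2}, {p1, p3}, {p1, p4}, {p1, p5}, {p2, p4}, {p2, p5}, {p4, p5}, {p1, p2, p3}, {p1, p2, p4}, {p1, p2, p5}, {p1, p3, p4}, {p1, p3, p5}, {p1, p4, p5}, {p2, p4, p5}, {p1, p2, p3, p4}, {p1, p2, p3, p5}, {p1, p2, p4, p5}, {p1, p3, p4, p5}, {p1, p2, p3, p4, p5}}.
int(A) = ⋃ {U ∈ τ : U ⊆ A}. Opens contained in A: ∅, {p5}.
Taking the union of these: int(A) = {p5}.
cl(A) = ⋂ {C closed : A ⊆ C}. Closed sets containing A: {p5}, {p1, p5}, {p2, p5}, {p4, p5}, {p1, p2, p5}, {p1, p3, p5}, {p1, p4, p5}, {p2, p4, p5}, {p1, p2, p3, p5}, {p1, p2, p4, p5}, {p1, p3, p4, p5}, {p1, p2, p3, p4, p5}.
Intersecting these: cl(A) = {p5}.
∂A = cl(A) ∖ int(A) = {p5} ∖ {p5} = ∅.


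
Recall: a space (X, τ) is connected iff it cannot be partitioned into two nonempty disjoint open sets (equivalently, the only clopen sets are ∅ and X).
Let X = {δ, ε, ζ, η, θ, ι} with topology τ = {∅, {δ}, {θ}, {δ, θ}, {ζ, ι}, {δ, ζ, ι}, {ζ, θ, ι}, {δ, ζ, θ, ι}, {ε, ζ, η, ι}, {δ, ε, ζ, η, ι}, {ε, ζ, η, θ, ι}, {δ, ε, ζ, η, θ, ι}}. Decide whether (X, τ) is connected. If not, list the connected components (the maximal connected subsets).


(X, τ) is disconnected; components = [{δ}, {θ}, {ε, ζ, η, ι}].

Find clopen sets (U ∈ τ with X ∖ U ∈ τ):
  U = ∅, X ∖ U = {δ, ε, ζ, η, θ, ι} — both open, so U is clopen.
  U = {δ}, X ∖ U = {ε, ζ, η, θ, ι} — both open, so U is clopen.
  U = {θ}, X ∖ U = {δ, ε, ζ, η, ι} — both open, so U is clopen.
  U = {δ, θ}, X ∖ U = {ε, ζ, η, ι} — both open, so U is clopen.
  U = {ε, ζ, η, ι}, X ∖ U = {δ, θ} — both open, so U is clopen.
  U = {δ, ε, ζ, η, ι}, X ∖ U = {θ} — both open, so U is clopen.
  U = {ε, ζ, η, θ, ι}, X ∖ U = {δ} — both open, so U is clopen.
  U = {δ, ε, ζ, η, θ, ι}, X ∖ U = ∅ — both open, so U is clopen.
Nontrivial clopen(s) exist: e.g. {ε, ζ, η, θ, ι}. So (X, τ) is disconnected.
Compute connected components by grouping points that agree on all clopens:
  component: {δ}
  component: {θ}
  component: {ε, ζ, η, ι}


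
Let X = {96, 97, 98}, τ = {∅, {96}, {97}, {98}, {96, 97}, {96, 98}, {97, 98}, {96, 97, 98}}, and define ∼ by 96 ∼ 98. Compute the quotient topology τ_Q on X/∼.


X/∼ = {[96=98], [97]}; |τ_Q| = 4.

Equivalence classes: [96=98], [97].
Quotient map π: X → X/∼ sends 96 ↦ [96=98], 97 ↦ [97], 98 ↦ [96=98].
For each subset V ⊆ X/∼, compute π^{-1}(V) ⊆ X and check whether π^{-1}(V) ∈ τ. V is open in τ_Q iff π^{-1}(V) ∈ τ.
  V = {}: π^{-1}(V) = ∅ ∈ τ ✓.
  V = {[96=98]}: π^{-1}(V) = {96, 98} ∈ τ ✓.
  V = {[97]}: π^{-1}(V) = {97} ∈ τ ✓.
  V = {[96=98], [97]}: π^{-1}(V) = {96, 97, 98} ∈ τ ✓.
Open sets in the quotient: τ_Q = {{}, {[96=98]}, {[97]}, {[96=98], [97]}} (4 elements).


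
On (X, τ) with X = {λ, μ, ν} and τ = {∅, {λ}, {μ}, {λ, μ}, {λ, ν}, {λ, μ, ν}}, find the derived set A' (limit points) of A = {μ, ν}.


A' = ∅

For each x ∈ X, list the open sets U ∈ τ with x ∈ U, then check whether U ∩ (A ∖ {x}) ≠ ∅ for every such U.
  x = λ: open {λ} ∋ x has {λ} ∩ (A ∖ {λ}) = ∅, so x is NOT a limit point.
  x = μ: open {μ} ∋ x has {μ} ∩ (A ∖ {μ}) = ∅, so x is NOT a limit point.
  x = ν: open {λ, ν} ∋ x has {λ, ν} ∩ (A ∖ {ν}) = ∅, so x is NOT a limit point.
Collecting: A' = ∅.


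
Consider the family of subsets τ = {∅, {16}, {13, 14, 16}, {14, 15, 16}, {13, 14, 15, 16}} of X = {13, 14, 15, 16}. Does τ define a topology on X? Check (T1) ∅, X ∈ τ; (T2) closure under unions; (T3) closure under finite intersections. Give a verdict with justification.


τ is NOT a topology on X.

Axiom (T1): ∅ ∈ τ? Yes; X ∈ τ? Yes.
Axiom (T2/T3): check pairwise unions and intersections of members of τ.
Counterexample for (T3): {13, 14, 16} ∩ {14, 15, 16} = {14, 16} ∉ τ. Therefore τ is NOT a topology.


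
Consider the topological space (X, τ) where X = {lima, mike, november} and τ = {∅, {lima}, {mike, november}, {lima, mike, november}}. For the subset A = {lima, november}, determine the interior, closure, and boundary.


int(A) = {lima}, cl(A) = {lima, mike, november}, ∂A = {mike, november}.

Closed sets in (X, τ) are complements of opens:
  closed(X, τ) = {∅, {lima}, {mike, november}, {lima, mike, november}}.
int(A) = ⋃ {U ∈ τ : U ⊆ A}. Opens contained in A: ∅, {lima}.
Taking the union of these: int(A) = {lima}.
cl(A) = ⋂ {C closed : A ⊆ C}. Closed sets containing A: {lima, mike, november}.
Intersecting these: cl(A) = {lima, mike, november}.
∂A = cl(A) ∖ int(A) = {lima, mike, november} ∖ {lima} = {mike, november}.


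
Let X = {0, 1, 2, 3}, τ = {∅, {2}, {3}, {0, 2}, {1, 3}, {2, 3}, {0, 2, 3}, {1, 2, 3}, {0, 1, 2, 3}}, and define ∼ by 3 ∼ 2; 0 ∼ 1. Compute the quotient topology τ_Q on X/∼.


X/∼ = {[0=1], [2=3]}; |τ_Q| = 3.

Equivalence classes: [0=1], [2=3].
Quotient map π: X → X/∼ sends 0 ↦ [0=1], 1 ↦ [0=1], 2 ↦ [2=3], 3 ↦ [2=3].
For each subset V ⊆ X/∼, compute π^{-1}(V) ⊆ X and check whether π^{-1}(V) ∈ τ. V is open in τ_Q iff π^{-1}(V) ∈ τ.
  V = {}: π^{-1}(V) = ∅ ∈ τ ✓.
  V = {[0=1]}: π^{-1}(V) = {0, 1} ∉ τ ✗.
  V = {[2=3]}: π^{-1}(V) = {2, 3} ∈ τ ✓.
  V = {[0=1], [2=3]}: π^{-1}(V) = {0, 1, 2, 3} ∈ τ ✓.
Open sets in the quotient: τ_Q = {{}, {[2=3]}, {[0=1], [2=3]}} (3 elements).


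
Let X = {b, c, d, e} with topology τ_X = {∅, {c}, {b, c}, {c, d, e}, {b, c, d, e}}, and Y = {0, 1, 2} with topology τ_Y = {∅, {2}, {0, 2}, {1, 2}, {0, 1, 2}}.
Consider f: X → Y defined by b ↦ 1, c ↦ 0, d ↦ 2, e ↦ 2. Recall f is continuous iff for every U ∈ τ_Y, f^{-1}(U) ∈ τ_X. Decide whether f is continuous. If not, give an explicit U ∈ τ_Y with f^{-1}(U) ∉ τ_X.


f is NOT continuous.

Compute f^{-1}(U) for each U ∈ τ_Y:
  U = ∅: f^{-1}(U) = ∅ ∈ τ_X ✓.
  U = {2}: f^{-1}(U) = {d, e} ∉ τ_X ✗.
  U = {0, 2}: f^{-1}(U) = {c, d, e} ∈ τ_X ✓.
  U = {1, 2}: f^{-1}(U) = {b, d, e} ∉ τ_X ✗.
  U = {0, 1, 2}: f^{-1}(U) = {b, c, d, e} ∈ τ_X ✓.
Found U = {2} with f^{-1}(U) = {d, e} not in τ_X. Therefore f is NOT continuous.
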